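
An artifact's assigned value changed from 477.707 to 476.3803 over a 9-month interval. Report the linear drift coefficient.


rate = (v2 - v1) / months
= (476.3803 - 477.707) / 9
= -1.3267 / 9
= -0.1474

-0.1474


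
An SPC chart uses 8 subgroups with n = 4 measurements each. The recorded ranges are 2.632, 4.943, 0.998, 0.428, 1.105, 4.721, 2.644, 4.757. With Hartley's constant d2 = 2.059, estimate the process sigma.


R_bar = (2.632 + 4.943 + 0.998 + 0.428 + 1.105 + 4.721 + 2.644 + 4.757) / 8
R_bar = 22.228 / 8 = 2.7785
sigma_hat = R_bar / d2 = 2.7785 / 2.059 = 1.3494

1.3494


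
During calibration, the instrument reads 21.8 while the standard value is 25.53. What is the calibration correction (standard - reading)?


Correction = standard - reading
= 25.53 - 21.8
= 3.7300

3.7300


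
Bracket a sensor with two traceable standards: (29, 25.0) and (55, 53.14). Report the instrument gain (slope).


slope = (y2 - y1) / (x2 - x1)
= (53.14 - 25.0) / (55 - 29)
= 28.1400 / 26
= 1.0823

1.0823


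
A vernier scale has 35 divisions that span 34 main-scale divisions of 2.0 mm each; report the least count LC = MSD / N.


LC = MSD / n_div
= 2.0 / 35
= 0.0571

0.0571


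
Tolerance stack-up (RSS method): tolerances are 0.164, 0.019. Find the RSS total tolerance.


RSS = sqrt(0.164^2 + 0.019^2)
= sqrt(0.027257)
= 0.1651

0.1651


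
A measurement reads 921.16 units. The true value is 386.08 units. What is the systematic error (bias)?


Systematic error = measured - true
= 921.16 - 386.08
= 535.0800

535.0800


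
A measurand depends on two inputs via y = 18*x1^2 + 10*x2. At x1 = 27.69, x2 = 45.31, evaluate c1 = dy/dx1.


y = 18*x1^2 + 10*x2
dy/dx1 = 2*18*x1
Evaluate at x1 = 27.69: c1 = 36 * 27.69
c1 = 996.8400

996.8400


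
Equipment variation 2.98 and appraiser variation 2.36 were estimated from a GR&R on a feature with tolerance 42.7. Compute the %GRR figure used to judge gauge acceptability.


GRR = sqrt(EV^2 + AV^2) = sqrt(2.98^2 + 2.36^2) = 3.8013156
%GRR = GRR / tol * 100 = 3.8013156 / 42.7 * 100
%GRR = 8.9024

8.9024


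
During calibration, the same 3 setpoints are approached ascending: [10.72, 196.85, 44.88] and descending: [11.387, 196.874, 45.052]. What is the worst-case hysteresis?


|10.72 - 11.387| = 0.6670
|196.85 - 196.874| = 0.0240
|44.88 - 45.052| = 0.1720
hysteresis = max(diffs) = 0.6670

0.6670


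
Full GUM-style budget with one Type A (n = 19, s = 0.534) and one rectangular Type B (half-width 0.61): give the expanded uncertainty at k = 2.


u_A = s / sqrt(n) = 0.534 / sqrt(19) = 0.122508
u_B = half_width / sqrt(3) = 0.61 / sqrt(3) = 0.35218366
uc = sqrt(u_A^2 + u_B^2) = sqrt(0.122508^2 + 0.35218366^2) = 0.37288274
U = k * uc = 2 * 0.37288274
U = 0.7458

0.7458


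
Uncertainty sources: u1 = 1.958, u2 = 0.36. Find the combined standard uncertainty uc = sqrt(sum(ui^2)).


uc = sqrt(1.958^2 + 0.36^2)
uc = sqrt(3.963364)
uc = 1.9908

1.9908


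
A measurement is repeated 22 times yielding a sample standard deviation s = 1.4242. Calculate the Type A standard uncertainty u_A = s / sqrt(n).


u_A = s / sqrt(n)
u_A = 1.4242 / sqrt(22)
u_A = 1.4242 / 4.6904158
u_A = 0.3036

0.3036


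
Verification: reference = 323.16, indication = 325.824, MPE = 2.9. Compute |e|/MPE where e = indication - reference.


e = indication - reference = 325.824 - 323.16 = 2.6640
|e| = 2.6640
ratio = |e| / MPE = 2.6640 / 2.9
ratio = 0.9186

0.9186


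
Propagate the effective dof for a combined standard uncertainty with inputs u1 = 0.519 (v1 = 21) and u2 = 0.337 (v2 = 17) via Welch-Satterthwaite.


uc = sqrt(u1^2 + u2^2) = sqrt(0.519^2 + 0.337^2) = 0.61881338
v_eff = uc^4 / (u1^4/v1 + u2^4/v2)
= 0.61881338^4 / (0.519^4/21 + 0.337^4/17)
= 0.14663538 / 0.0042137176
v_eff = 34.7995

34.7995


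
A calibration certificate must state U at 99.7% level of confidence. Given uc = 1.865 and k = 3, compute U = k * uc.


U = k * uc
U = 3 * 1.865
U = 5.5950

5.5950


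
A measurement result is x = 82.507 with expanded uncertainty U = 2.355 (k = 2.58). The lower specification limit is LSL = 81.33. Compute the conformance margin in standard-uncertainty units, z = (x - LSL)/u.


u = U / k = 2.355 / 2.58 = 0.9127907
margin = |LSL - x| = |81.33 - 82.507| = 1.177
z = margin / u = 1.177 / 0.9127907
z = 1.2895

1.2895


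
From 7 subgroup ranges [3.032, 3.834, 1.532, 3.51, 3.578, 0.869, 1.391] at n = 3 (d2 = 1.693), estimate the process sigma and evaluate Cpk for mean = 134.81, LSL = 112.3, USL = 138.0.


R_bar = (3.032 + 3.834 + 1.532 + 3.51 + 3.578 + 0.869 + 1.391) / 7 = 2.5351429
sigma = R_bar / d2 = 2.5351429 / 1.693 = 1.4974264
Cp = (USL - LSL)/(6*sigma) = (138.0 - 112.3)/(6*1.4974264) = 2.8605
Cpu = (138.0 - 134.81)/(3*1.4974264) = 0.7101
Cpl = (134.81 - 112.3)/(3*1.4974264) = 5.0108
Cpk = min(Cpu, Cpl) = 0.7101

0.7101


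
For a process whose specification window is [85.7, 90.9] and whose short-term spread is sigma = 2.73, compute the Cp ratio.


Cp = (USL - LSL) / (6 * sigma)
= (90.9 - 85.7) / (6 * 2.73)
= 5.2000 / 16.3800
= 0.3175

0.3175


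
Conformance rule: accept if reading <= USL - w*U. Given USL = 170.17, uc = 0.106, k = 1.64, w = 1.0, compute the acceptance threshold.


U = k * uc = 1.64 * 0.106 = 0.17384
guard band g = w * U = 1.0 * 0.17384 = 0.17384
AL = USL - g = 170.17 - 0.17384
AL = 169.9962

169.9962


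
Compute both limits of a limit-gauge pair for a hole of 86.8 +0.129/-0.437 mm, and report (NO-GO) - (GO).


GO = nominal - lower_tol (smallest hole = maximum material condition)
GO = 86.8 - 0.437 = 86.363
NO-GO = nominal + upper_tol (largest hole = least material condition)
NO-GO = 86.8 + 0.129 = 86.929
spread = NO-GO - GO = 86.929 - 86.363 = 0.5660

0.5660


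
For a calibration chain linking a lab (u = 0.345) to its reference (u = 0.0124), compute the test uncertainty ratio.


TUR = u_lab / u_ref
= 0.345 / 0.0124
= 27.8226

27.8226


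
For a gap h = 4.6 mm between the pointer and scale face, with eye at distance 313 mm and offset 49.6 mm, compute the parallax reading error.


error = h * offset / d
= 4.6 * 49.6 / 313
= 0.7289

0.7289


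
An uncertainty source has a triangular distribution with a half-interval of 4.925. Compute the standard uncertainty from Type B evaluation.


u_B = half_width / sqrt(6)
u_B = 4.925 / 2.4494897
u_B = 2.0106

2.0106


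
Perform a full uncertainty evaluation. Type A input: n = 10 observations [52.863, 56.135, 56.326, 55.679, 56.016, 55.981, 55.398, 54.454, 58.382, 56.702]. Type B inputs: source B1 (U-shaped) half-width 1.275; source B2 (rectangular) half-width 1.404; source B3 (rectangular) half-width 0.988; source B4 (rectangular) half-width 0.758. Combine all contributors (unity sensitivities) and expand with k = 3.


mean = (52.863 + 56.135 + 56.326 + 55.679 + 56.016 + 55.981 + 55.398 + 54.454 + 58.382 + 56.702) / 10 = 55.7936
s = sqrt(sum((x - mean)^2)/(n-1)) = 1.4361278
u_A = s / sqrt(n) = 1.4361278 / sqrt(10) = 0.45414349
u_B1 = 1.275 / sqrt(2) = 0.90156115
u_B2 = 1.404 / sqrt(3) = 0.81059978
u_B3 = 0.988 / sqrt(3) = 0.57042207
u_B4 = 0.758 / sqrt(3) = 0.4376315
uc = sqrt(0.45414349^2 + 0.90156115^2 + 0.81059978^2 + 0.57042207^2 + 0.4376315^2) = 1.4808894
U = k * uc = 3 * 1.4808894
U = 4.4427

4.4427


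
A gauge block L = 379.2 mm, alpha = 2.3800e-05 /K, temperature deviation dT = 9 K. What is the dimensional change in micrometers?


dL = L * alpha * dT
= 379.2 * 2.3800e-05 * 9
= 0.0812246 mm
dL_um = 0.0812246 * 1000 = 81.2246 um

81.2246


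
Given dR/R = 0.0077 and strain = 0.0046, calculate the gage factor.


GF = (dR/R) / epsilon
= 0.0077 / 0.0046
= 1.6739

1.6739


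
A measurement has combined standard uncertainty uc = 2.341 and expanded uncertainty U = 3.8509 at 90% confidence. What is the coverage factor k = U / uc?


k = U / uc
k = 3.8509 / 2.341
k = 1.645

1.645


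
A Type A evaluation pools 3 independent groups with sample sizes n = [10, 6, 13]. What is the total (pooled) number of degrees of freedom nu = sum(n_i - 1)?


nu = sum_i (n_i - 1)
nu = ((10 - 1) + (6 - 1) + (13 - 1))
nu = 9 + 5 + 12
nu = 26

26


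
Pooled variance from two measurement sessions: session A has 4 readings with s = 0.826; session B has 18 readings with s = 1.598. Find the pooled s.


s_p = sqrt(((n1-1)*s1^2 + (n2-1)*s2^2) / (n1+n2-2))
numerator = (4-1)*0.826^2 + (18-1)*1.598^2 = 2.046828 + 43.411268 = 45.458096
denominator = 4 + 18 - 2 = 20
s_p^2 = 45.458096 / 20 = 2.2729048
s_p = sqrt(2.2729048) = 1.5076

1.5076


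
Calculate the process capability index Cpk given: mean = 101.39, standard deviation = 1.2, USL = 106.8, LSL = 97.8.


Cpu = (USL - mean) / (3*sigma) = (106.8 - 101.39) / (3*1.2) = 1.5028
Cpl = (mean - LSL) / (3*sigma) = (101.39 - 97.8) / (3*1.2) = 0.9972
Cpk = min(Cpu, Cpl) = 0.9972

0.9972


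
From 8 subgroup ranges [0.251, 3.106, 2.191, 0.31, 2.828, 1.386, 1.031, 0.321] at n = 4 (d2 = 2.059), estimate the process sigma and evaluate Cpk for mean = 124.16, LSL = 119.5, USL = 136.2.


R_bar = (0.251 + 3.106 + 2.191 + 0.31 + 2.828 + 1.386 + 1.031 + 0.321) / 8 = 1.428
sigma = R_bar / d2 = 1.428 / 2.059 = 0.69354055
Cp = (USL - LSL)/(6*sigma) = (136.2 - 119.5)/(6*0.69354055) = 4.0132
Cpu = (136.2 - 124.16)/(3*0.69354055) = 5.7867
Cpl = (124.16 - 119.5)/(3*0.69354055) = 2.2397
Cpk = min(Cpu, Cpl) = 2.2397

2.2397


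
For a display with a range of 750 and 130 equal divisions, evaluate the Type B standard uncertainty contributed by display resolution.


resolution = range / divisions
resolution = 750 / 130 = 5.7692308
u_res = resolution / (2*sqrt(3))
u_res = 5.7692308 / 3.4641016
u_res = 1.6654

1.6654


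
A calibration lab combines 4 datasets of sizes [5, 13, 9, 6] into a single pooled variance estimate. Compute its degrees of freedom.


nu = sum_i (n_i - 1)
nu = ((5 - 1) + (13 - 1) + (9 - 1) + (6 - 1))
nu = 4 + 12 + 8 + 5
nu = 29

29


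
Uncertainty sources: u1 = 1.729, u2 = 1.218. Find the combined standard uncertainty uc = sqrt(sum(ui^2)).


uc = sqrt(1.729^2 + 1.218^2)
uc = sqrt(4.472965)
uc = 2.1149

2.1149


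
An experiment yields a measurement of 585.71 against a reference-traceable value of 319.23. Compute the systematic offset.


Systematic error = measured - true
= 585.71 - 319.23
= 266.4800

266.4800


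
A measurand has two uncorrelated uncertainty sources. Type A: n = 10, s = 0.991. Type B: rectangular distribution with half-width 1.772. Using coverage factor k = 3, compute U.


u_A = s / sqrt(n) = 0.991 / sqrt(10) = 0.31338172
u_B = half_width / sqrt(3) = 1.772 / sqrt(3) = 1.0230647
uc = sqrt(u_A^2 + u_B^2) = sqrt(0.31338172^2 + 1.0230647^2) = 1.0699857
U = k * uc = 3 * 1.0699857
U = 3.2100

3.2100


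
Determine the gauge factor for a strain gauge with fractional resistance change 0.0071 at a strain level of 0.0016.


GF = (dR/R) / epsilon
= 0.0071 / 0.0016
= 4.4375

4.4375


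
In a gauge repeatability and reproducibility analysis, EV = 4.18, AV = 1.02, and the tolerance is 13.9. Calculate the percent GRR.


GRR = sqrt(EV^2 + AV^2) = sqrt(4.18^2 + 1.02^2) = 4.3026503
%GRR = GRR / tol * 100 = 4.3026503 / 13.9 * 100
%GRR = 30.9543

30.9543


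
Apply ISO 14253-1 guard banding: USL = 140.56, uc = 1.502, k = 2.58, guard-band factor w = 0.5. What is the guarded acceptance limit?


U = k * uc = 2.58 * 1.502 = 3.87516
guard band g = w * U = 0.5 * 3.87516 = 1.93758
AL = USL - g = 140.56 - 1.93758
AL = 138.6224

138.6224


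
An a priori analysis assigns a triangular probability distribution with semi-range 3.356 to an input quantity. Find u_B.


u_B = half_width / sqrt(6)
u_B = 3.356 / 2.4494897
u_B = 1.3701

1.3701


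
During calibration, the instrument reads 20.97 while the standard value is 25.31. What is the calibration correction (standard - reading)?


Correction = standard - reading
= 25.31 - 20.97
= 4.3400

4.3400


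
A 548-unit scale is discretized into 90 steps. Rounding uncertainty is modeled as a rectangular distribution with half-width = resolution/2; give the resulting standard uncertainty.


resolution = range / divisions
resolution = 548 / 90 = 6.0888889
u_res = resolution / (2*sqrt(3))
u_res = 6.0888889 / 3.4641016
u_res = 1.7577

1.7577


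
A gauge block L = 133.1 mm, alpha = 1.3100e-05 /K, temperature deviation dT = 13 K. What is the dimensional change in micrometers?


dL = L * alpha * dT
= 133.1 * 1.3100e-05 * 13
= 0.0226669 mm
dL_um = 0.0226669 * 1000 = 22.6669 um

22.6669


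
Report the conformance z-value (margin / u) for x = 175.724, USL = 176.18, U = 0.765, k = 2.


u = U / k = 0.765 / 2 = 0.3825
margin = |USL - x| = |176.18 - 175.724| = 0.456
z = margin / u = 0.456 / 0.3825
z = 1.1922

1.1922


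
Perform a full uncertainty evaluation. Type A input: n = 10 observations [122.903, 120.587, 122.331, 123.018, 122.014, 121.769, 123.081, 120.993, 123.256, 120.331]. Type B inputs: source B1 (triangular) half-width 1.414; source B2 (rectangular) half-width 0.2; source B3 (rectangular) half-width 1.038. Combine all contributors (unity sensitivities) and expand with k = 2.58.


mean = (122.903 + 120.587 + 122.331 + 123.018 + 122.014 + 121.769 + 123.081 + 120.993 + 123.256 + 120.331) / 10 = 122.0283
s = sqrt(sum((x - mean)^2)/(n-1)) = 1.0826469
u_A = s / sqrt(n) = 1.0826469 / sqrt(10) = 0.34236301
u_B1 = 1.414 / sqrt(6) = 0.57726308
u_B2 = 0.2 / sqrt(3) = 0.11547005
u_B3 = 1.038 / sqrt(3) = 0.59928958
uc = sqrt(0.34236301^2 + 0.57726308^2 + 0.11547005^2 + 0.59928958^2) = 0.90715292
U = k * uc = 2.58 * 0.90715292
U = 2.3405

2.3405


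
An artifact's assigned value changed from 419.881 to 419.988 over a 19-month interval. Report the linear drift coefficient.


rate = (v2 - v1) / months
= (419.988 - 419.881) / 19
= 0.1070 / 19
= 0.0056

0.0056


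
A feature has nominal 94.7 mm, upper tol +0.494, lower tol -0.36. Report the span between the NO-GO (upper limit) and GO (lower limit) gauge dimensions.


GO = nominal - lower_tol (smallest hole = maximum material condition)
GO = 94.7 - 0.36 = 94.34
NO-GO = nominal + upper_tol (largest hole = least material condition)
NO-GO = 94.7 + 0.494 = 95.194
spread = NO-GO - GO = 95.194 - 94.34 = 0.8540

0.8540


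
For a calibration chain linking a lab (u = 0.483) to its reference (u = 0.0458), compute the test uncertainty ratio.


TUR = u_lab / u_ref
= 0.483 / 0.0458
= 10.5459

10.5459


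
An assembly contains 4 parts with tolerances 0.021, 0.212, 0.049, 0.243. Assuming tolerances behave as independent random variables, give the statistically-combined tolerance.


RSS = sqrt(0.021^2 + 0.212^2 + 0.049^2 + 0.243^2)
= sqrt(0.106835)
= 0.3269

0.3269


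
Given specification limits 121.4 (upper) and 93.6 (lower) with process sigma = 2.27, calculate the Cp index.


Cp = (USL - LSL) / (6 * sigma)
= (121.4 - 93.6) / (6 * 2.27)
= 27.8000 / 13.6200
= 2.0411

2.0411


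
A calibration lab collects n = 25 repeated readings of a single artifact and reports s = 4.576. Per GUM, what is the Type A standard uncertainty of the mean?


u_A = s / sqrt(n)
u_A = 4.576 / sqrt(25)
u_A = 4.576 / 5
u_A = 0.9152

0.9152


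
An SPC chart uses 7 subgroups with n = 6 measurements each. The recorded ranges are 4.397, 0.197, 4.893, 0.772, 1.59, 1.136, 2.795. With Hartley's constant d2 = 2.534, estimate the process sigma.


R_bar = (4.397 + 0.197 + 4.893 + 0.772 + 1.59 + 1.136 + 2.795) / 7
R_bar = 15.78 / 7 = 2.2542857
sigma_hat = R_bar / d2 = 2.2542857 / 2.534 = 0.8896

0.8896


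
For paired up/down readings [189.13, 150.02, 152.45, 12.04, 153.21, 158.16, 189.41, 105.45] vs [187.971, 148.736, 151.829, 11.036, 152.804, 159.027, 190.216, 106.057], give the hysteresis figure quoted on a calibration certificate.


|189.13 - 187.971| = 1.1590
|150.02 - 148.736| = 1.2840
|152.45 - 151.829| = 0.6210
|12.04 - 11.036| = 1.0040
|153.21 - 152.804| = 0.4060
|158.16 - 159.027| = 0.8670
|189.41 - 190.216| = 0.8060
|105.45 - 106.057| = 0.6070
hysteresis = max(diffs) = 1.2840

1.2840


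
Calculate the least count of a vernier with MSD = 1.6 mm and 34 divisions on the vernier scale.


LC = MSD / n_div
= 1.6 / 34
= 0.0471

0.0471


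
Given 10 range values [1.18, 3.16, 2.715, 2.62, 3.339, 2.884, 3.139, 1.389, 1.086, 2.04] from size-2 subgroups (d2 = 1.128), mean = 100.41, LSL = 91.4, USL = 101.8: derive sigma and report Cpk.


R_bar = (1.18 + 3.16 + 2.715 + 2.62 + 3.339 + 2.884 + 3.139 + 1.389 + 1.086 + 2.04) / 10 = 2.3552
sigma = R_bar / d2 = 2.3552 / 1.128 = 2.0879433
Cp = (USL - LSL)/(6*sigma) = (101.8 - 91.4)/(6*2.0879433) = 0.8302
Cpu = (101.8 - 100.41)/(3*2.0879433) = 0.2219
Cpl = (100.41 - 91.4)/(3*2.0879433) = 1.4384
Cpk = min(Cpu, Cpl) = 0.2219

0.2219


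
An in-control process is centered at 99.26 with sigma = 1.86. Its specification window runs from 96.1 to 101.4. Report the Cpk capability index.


Cpu = (USL - mean) / (3*sigma) = (101.4 - 99.26) / (3*1.86) = 0.3835
Cpl = (mean - LSL) / (3*sigma) = (99.26 - 96.1) / (3*1.86) = 0.5663
Cpk = min(Cpu, Cpl) = 0.3835

0.3835


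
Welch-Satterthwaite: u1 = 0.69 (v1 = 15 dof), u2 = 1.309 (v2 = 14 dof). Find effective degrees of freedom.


uc = sqrt(u1^2 + u2^2) = sqrt(0.69^2 + 1.309^2) = 1.4797233
v_eff = uc^4 / (u1^4/v1 + u2^4/v2)
= 1.4797233^4 / (0.69^4/15 + 1.309^4/14)
= 4.7942652 / 0.22482692
v_eff = 21.3242

21.3242


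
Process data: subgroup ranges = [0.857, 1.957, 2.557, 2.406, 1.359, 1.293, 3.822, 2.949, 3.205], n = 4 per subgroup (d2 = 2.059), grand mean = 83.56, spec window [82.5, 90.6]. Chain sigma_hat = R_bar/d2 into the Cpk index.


R_bar = (0.857 + 1.957 + 2.557 + 2.406 + 1.359 + 1.293 + 3.822 + 2.949 + 3.205) / 9 = 2.2672222
sigma = R_bar / d2 = 2.2672222 / 2.059 = 1.1011278
Cp = (USL - LSL)/(6*sigma) = (90.6 - 82.5)/(6*1.1011278) = 1.2260
Cpu = (90.6 - 83.56)/(3*1.1011278) = 2.1311
Cpl = (83.56 - 82.5)/(3*1.1011278) = 0.3209
Cpk = min(Cpu, Cpl) = 0.3209

0.3209


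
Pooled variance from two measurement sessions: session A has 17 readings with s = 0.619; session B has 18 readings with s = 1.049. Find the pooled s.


s_p = sqrt(((n1-1)*s1^2 + (n2-1)*s2^2) / (n1+n2-2))
numerator = (17-1)*0.619^2 + (18-1)*1.049^2 = 6.130576 + 18.706817 = 24.837393
denominator = 17 + 18 - 2 = 33
s_p^2 = 24.837393 / 33 = 0.75264827
s_p = sqrt(0.75264827) = 0.8676

0.8676


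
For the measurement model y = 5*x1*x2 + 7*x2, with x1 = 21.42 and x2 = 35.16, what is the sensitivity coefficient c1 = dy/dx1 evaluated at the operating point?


y = 5*x1*x2 + 7*x2
dy/dx1 = 5*x2
Evaluate at x2 = 35.16: c1 = 5 * 35.16
c1 = 175.8000

175.8000


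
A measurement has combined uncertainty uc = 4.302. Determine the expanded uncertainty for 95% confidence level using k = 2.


U = k * uc
U = 2 * 4.302
U = 8.6040

8.6040


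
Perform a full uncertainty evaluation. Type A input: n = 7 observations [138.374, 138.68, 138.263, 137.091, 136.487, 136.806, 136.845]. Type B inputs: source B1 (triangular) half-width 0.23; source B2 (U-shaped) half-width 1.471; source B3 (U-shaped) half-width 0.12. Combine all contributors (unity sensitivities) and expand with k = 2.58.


mean = (138.374 + 138.68 + 138.263 + 137.091 + 136.487 + 136.806 + 136.845) / 7 = 137.5065714
s = sqrt(sum((x - mean)^2)/(n-1)) = 0.89835532
u_A = s / sqrt(n) = 0.89835532 / sqrt(7) = 0.3395464
u_B1 = 0.23 / sqrt(6) = 0.093897107
u_B2 = 1.471 / sqrt(2) = 1.0401541
u_B3 = 0.12 / sqrt(2) = 0.084852814
uc = sqrt(0.3395464^2 + 0.093897107^2 + 1.0401541^2 + 0.084852814^2) = 1.1014667
U = k * uc = 2.58 * 1.1014667
U = 2.8418

2.8418


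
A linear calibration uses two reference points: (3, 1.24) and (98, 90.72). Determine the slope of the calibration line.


slope = (y2 - y1) / (x2 - x1)
= (90.72 - 1.24) / (98 - 3)
= 89.4800 / 95
= 0.9419

0.9419


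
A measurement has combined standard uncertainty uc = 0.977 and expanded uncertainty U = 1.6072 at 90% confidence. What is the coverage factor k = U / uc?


k = U / uc
k = 1.6072 / 0.977
k = 1.645

1.645


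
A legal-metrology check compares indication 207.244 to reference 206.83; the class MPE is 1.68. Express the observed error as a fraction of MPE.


e = indication - reference = 207.244 - 206.83 = 0.4140
|e| = 0.4140
ratio = |e| / MPE = 0.4140 / 1.68
ratio = 0.2464

0.2464


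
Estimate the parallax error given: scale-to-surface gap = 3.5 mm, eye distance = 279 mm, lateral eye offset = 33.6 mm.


error = h * offset / d
= 3.5 * 33.6 / 279
= 0.4215

0.4215


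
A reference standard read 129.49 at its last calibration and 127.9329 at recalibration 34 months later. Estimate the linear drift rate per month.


rate = (v2 - v1) / months
= (127.9329 - 129.49) / 34
= -1.5571 / 34
= -0.0458

-0.0458


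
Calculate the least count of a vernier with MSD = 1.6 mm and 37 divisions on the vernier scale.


LC = MSD / n_div
= 1.6 / 37
= 0.0432

0.0432


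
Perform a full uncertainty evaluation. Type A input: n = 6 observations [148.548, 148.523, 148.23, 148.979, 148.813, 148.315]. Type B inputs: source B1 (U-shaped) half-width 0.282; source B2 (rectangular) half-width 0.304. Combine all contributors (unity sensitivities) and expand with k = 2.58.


mean = (148.548 + 148.523 + 148.23 + 148.979 + 148.813 + 148.315) / 6 = 148.568
s = sqrt(sum((x - mean)^2)/(n-1)) = 0.28622509
u_A = s / sqrt(n) = 0.28622509 / sqrt(6) = 0.1168509
u_B1 = 0.282 / sqrt(2) = 0.19940411
u_B2 = 0.304 / sqrt(3) = 0.17551448
uc = sqrt(0.1168509^2 + 0.19940411^2 + 0.17551448^2) = 0.29020935
U = k * uc = 2.58 * 0.29020935
U = 0.7487

0.7487


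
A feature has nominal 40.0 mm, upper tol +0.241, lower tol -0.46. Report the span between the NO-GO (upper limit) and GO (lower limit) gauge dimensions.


GO = nominal - lower_tol (smallest hole = maximum material condition)
GO = 40.0 - 0.46 = 39.54
NO-GO = nominal + upper_tol (largest hole = least material condition)
NO-GO = 40.0 + 0.241 = 40.241
spread = NO-GO - GO = 40.241 - 39.54 = 0.7010

0.7010


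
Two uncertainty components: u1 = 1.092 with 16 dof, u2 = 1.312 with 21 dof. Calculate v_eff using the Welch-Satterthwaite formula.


uc = sqrt(u1^2 + u2^2) = sqrt(1.092^2 + 1.312^2) = 1.706988
v_eff = uc^4 / (u1^4/v1 + u2^4/v2)
= 1.706988^4 / (1.092^4/16 + 1.312^4/21)
= 8.4902772 / 0.22996959
v_eff = 36.9191

36.9191


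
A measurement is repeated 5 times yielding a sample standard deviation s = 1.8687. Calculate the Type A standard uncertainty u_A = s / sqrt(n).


u_A = s / sqrt(n)
u_A = 1.8687 / sqrt(5)
u_A = 1.8687 / 2.236068
u_A = 0.8357

0.8357


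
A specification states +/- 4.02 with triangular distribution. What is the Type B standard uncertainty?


u_B = half_width / sqrt(6)
u_B = 4.02 / 2.4494897
u_B = 1.6412

1.6412


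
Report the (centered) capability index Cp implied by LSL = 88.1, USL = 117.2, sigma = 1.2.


Cp = (USL - LSL) / (6 * sigma)
= (117.2 - 88.1) / (6 * 1.2)
= 29.1000 / 7.2000
= 4.0417

4.0417


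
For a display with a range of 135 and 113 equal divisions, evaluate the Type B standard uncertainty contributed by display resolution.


resolution = range / divisions
resolution = 135 / 113 = 1.1946903
u_res = resolution / (2*sqrt(3))
u_res = 1.1946903 / 3.4641016
u_res = 0.3449

0.3449


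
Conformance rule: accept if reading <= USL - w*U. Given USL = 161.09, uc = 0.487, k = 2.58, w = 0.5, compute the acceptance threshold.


U = k * uc = 2.58 * 0.487 = 1.25646
guard band g = w * U = 0.5 * 1.25646 = 0.62823
AL = USL - g = 161.09 - 0.62823
AL = 160.4618

160.4618


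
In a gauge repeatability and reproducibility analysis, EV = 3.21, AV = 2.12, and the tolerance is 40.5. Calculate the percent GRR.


GRR = sqrt(EV^2 + AV^2) = sqrt(3.21^2 + 2.12^2) = 3.8468819
%GRR = GRR / tol * 100 = 3.8468819 / 40.5 * 100
%GRR = 9.4985

9.4985


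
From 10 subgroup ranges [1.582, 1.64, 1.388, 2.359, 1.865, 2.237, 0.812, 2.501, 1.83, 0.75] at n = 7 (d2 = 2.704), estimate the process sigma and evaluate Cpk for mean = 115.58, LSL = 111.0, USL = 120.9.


R_bar = (1.582 + 1.64 + 1.388 + 2.359 + 1.865 + 2.237 + 0.812 + 2.501 + 1.83 + 0.75) / 10 = 1.6964
sigma = R_bar / d2 = 1.6964 / 2.704 = 0.62736686
Cp = (USL - LSL)/(6*sigma) = (120.9 - 111.0)/(6*0.62736686) = 2.6300
Cpu = (120.9 - 115.58)/(3*0.62736686) = 2.8266
Cpl = (115.58 - 111.0)/(3*0.62736686) = 2.4335
Cpk = min(Cpu, Cpl) = 2.4335

2.4335


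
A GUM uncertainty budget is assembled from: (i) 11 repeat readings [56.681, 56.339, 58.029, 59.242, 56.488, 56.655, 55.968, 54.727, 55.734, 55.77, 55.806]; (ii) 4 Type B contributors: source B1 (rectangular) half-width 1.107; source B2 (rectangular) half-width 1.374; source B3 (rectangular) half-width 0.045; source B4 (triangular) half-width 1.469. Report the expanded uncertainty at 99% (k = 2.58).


mean = (56.681 + 56.339 + 58.029 + 59.242 + 56.488 + 56.655 + 55.968 + 54.727 + 55.734 + 55.77 + 55.806) / 11 = 56.49445455
s = sqrt(sum((x - mean)^2)/(n-1)) = 1.2233872
u_A = s / sqrt(n) = 1.2233872 / sqrt(11) = 0.36886512
u_B1 = 1.107 / sqrt(3) = 0.63912675
u_B2 = 1.374 / sqrt(3) = 0.79327927
u_B3 = 0.045 / sqrt(3) = 0.025980762
u_B4 = 1.469 / sqrt(6) = 0.59971674
uc = sqrt(0.36886512^2 + 0.63912675^2 + 0.79327927^2 + 0.025980762^2 + 0.59971674^2) = 1.2386168
U = k * uc = 2.58 * 1.2386168
U = 3.1956

3.1956


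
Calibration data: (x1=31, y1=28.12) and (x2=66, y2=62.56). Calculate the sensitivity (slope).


slope = (y2 - y1) / (x2 - x1)
= (62.56 - 28.12) / (66 - 31)
= 34.4400 / 35
= 0.9840

0.9840


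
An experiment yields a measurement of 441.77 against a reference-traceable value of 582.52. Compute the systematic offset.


Systematic error = measured - true
= 441.77 - 582.52
= -140.7500

-140.7500


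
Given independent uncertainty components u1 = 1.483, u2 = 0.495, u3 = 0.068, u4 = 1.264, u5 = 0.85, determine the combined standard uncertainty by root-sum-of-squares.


uc = sqrt(1.483^2 + 0.495^2 + 0.068^2 + 1.264^2 + 0.85^2)
uc = sqrt(4.769134)
uc = 2.1838

2.1838


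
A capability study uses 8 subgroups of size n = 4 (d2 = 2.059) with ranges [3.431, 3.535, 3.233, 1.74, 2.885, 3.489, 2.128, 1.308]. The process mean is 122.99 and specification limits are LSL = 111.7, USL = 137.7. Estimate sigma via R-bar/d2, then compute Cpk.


R_bar = (3.431 + 3.535 + 3.233 + 1.74 + 2.885 + 3.489 + 2.128 + 1.308) / 8 = 2.718625
sigma = R_bar / d2 = 2.718625 / 2.059 = 1.3203618
Cp = (USL - LSL)/(6*sigma) = (137.7 - 111.7)/(6*1.3203618) = 3.2819
Cpu = (137.7 - 122.99)/(3*1.3203618) = 3.7136
Cpl = (122.99 - 111.7)/(3*1.3203618) = 2.8502
Cpk = min(Cpu, Cpl) = 2.8502

2.8502


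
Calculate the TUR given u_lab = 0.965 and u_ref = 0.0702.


TUR = u_lab / u_ref
= 0.965 / 0.0702
= 13.7464

13.7464


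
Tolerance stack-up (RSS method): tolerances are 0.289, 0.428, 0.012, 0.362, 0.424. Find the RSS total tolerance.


RSS = sqrt(0.289^2 + 0.428^2 + 0.012^2 + 0.362^2 + 0.424^2)
= sqrt(0.577669)
= 0.7600

0.7600


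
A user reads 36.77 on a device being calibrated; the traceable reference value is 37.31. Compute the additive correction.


Correction = standard - reading
= 37.31 - 36.77
= 0.5400

0.5400


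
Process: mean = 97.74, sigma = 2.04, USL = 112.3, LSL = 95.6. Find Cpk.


Cpu = (USL - mean) / (3*sigma) = (112.3 - 97.74) / (3*2.04) = 2.3791
Cpl = (mean - LSL) / (3*sigma) = (97.74 - 95.6) / (3*2.04) = 0.3497
Cpk = min(Cpu, Cpl) = 0.3497

0.3497


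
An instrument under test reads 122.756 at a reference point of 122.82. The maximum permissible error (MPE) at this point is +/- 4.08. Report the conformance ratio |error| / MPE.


e = indication - reference = 122.756 - 122.82 = -0.0640
|e| = 0.0640
ratio = |e| / MPE = 0.0640 / 4.08
ratio = 0.0157

0.0157


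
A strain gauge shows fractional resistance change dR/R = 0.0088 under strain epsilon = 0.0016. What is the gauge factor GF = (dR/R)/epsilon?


GF = (dR/R) / epsilon
= 0.0088 / 0.0016
= 5.5000

5.5000


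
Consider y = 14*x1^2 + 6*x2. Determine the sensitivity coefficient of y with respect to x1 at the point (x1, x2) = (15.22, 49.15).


y = 14*x1^2 + 6*x2
dy/dx1 = 2*14*x1
Evaluate at x1 = 15.22: c1 = 28 * 15.22
c1 = 426.1600

426.1600


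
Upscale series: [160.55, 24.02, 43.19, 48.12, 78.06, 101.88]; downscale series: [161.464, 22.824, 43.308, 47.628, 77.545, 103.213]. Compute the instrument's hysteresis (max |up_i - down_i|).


|160.55 - 161.464| = 0.9140
|24.02 - 22.824| = 1.1960
|43.19 - 43.308| = 0.1180
|48.12 - 47.628| = 0.4920
|78.06 - 77.545| = 0.5150
|101.88 - 103.213| = 1.3330
hysteresis = max(diffs) = 1.3330

1.3330


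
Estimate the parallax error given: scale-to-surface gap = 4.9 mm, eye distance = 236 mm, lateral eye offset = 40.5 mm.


error = h * offset / d
= 4.9 * 40.5 / 236
= 0.8409

0.8409


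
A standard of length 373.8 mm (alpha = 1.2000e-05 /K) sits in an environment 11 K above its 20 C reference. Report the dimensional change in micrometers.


dL = L * alpha * dT
= 373.8 * 1.2000e-05 * 11
= 0.0493416 mm
dL_um = 0.0493416 * 1000 = 49.3416 um

49.3416


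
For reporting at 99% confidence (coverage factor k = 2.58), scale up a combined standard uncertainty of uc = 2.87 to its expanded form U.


U = k * uc
U = 2.58 * 2.87
U = 7.4046

7.4046


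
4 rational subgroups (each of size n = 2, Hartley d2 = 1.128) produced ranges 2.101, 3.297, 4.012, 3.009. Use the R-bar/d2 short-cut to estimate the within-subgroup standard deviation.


R_bar = (2.101 + 3.297 + 4.012 + 3.009) / 4
R_bar = 12.419 / 4 = 3.10475
sigma_hat = R_bar / d2 = 3.10475 / 1.128 = 2.7524

2.7524


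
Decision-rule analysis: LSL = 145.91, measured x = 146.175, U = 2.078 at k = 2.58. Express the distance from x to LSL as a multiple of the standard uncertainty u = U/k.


u = U / k = 2.078 / 2.58 = 0.80542636
margin = |LSL - x| = |145.91 - 146.175| = 0.265
z = margin / u = 0.265 / 0.80542636
z = 0.3290

0.3290


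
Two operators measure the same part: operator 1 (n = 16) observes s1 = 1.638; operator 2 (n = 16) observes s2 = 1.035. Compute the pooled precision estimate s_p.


s_p = sqrt(((n1-1)*s1^2 + (n2-1)*s2^2) / (n1+n2-2))
numerator = (16-1)*1.638^2 + (16-1)*1.035^2 = 40.24566 + 16.068375 = 56.314035
denominator = 16 + 16 - 2 = 30
s_p^2 = 56.314035 / 30 = 1.8771345
s_p = sqrt(1.8771345) = 1.3701

1.3701


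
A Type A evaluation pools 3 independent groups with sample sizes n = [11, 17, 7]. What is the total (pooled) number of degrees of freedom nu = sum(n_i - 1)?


nu = sum_i (n_i - 1)
nu = ((11 - 1) + (17 - 1) + (7 - 1))
nu = 10 + 16 + 6
nu = 32

32


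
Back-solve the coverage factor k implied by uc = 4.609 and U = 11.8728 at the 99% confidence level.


k = U / uc
k = 11.8728 / 4.609
k = 2.576

2.576


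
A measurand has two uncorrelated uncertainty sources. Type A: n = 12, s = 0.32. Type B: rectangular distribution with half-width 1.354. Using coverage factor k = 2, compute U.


u_A = s / sqrt(n) = 0.32 / sqrt(12) = 0.092376043
u_B = half_width / sqrt(3) = 1.354 / sqrt(3) = 0.78173226
uc = sqrt(u_A^2 + u_B^2) = sqrt(0.092376043^2 + 0.78173226^2) = 0.7871713
U = k * uc = 2 * 0.7871713
U = 1.5743

1.5743


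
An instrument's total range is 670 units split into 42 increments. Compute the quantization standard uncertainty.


resolution = range / divisions
resolution = 670 / 42 = 15.952381
u_res = resolution / (2*sqrt(3))
u_res = 15.952381 / 3.4641016
u_res = 4.6051

4.6051


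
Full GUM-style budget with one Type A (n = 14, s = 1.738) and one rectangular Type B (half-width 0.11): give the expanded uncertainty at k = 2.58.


u_A = s / sqrt(n) = 1.738 / sqrt(14) = 0.46450004
u_B = half_width / sqrt(3) = 0.11 / sqrt(3) = 0.06350853
uc = sqrt(u_A^2 + u_B^2) = sqrt(0.46450004^2 + 0.06350853^2) = 0.46882152
U = k * uc = 2.58 * 0.46882152
U = 1.2096

1.2096


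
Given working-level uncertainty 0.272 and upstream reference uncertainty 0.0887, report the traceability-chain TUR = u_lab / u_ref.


TUR = u_lab / u_ref
= 0.272 / 0.0887
= 3.0665

3.0665


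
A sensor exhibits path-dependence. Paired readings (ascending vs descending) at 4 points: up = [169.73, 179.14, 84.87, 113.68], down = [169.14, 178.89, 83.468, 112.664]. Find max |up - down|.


|169.73 - 169.14| = 0.5900
|179.14 - 178.89| = 0.2500
|84.87 - 83.468| = 1.4020
|113.68 - 112.664| = 1.0160
hysteresis = max(diffs) = 1.4020

1.4020


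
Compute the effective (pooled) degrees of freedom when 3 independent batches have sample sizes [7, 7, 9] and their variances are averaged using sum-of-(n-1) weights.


nu = sum_i (n_i - 1)
nu = ((7 - 1) + (7 - 1) + (9 - 1))
nu = 6 + 6 + 8
nu = 20

20


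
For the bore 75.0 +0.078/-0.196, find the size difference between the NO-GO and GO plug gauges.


GO = nominal - lower_tol (smallest hole = maximum material condition)
GO = 75.0 - 0.196 = 74.804
NO-GO = nominal + upper_tol (largest hole = least material condition)
NO-GO = 75.0 + 0.078 = 75.078
spread = NO-GO - GO = 75.078 - 74.804 = 0.2740

0.2740


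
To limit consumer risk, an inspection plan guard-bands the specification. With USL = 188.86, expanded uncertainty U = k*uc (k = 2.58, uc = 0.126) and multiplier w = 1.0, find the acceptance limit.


U = k * uc = 2.58 * 0.126 = 0.32508
guard band g = w * U = 1.0 * 0.32508 = 0.32508
AL = USL - g = 188.86 - 0.32508
AL = 188.5349

188.5349


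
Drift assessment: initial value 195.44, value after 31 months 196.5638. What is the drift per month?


rate = (v2 - v1) / months
= (196.5638 - 195.44) / 31
= 1.1238 / 31
= 0.0363

0.0363


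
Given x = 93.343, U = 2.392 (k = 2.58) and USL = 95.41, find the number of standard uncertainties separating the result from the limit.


u = U / k = 2.392 / 2.58 = 0.92713178
margin = |USL - x| = |95.41 - 93.343| = 2.067
z = margin / u = 2.067 / 0.92713178
z = 2.2295

2.2295


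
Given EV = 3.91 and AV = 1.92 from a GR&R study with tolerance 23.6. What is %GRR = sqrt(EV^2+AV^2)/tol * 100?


GRR = sqrt(EV^2 + AV^2) = sqrt(3.91^2 + 1.92^2) = 4.3559729
%GRR = GRR / tol * 100 = 4.3559729 / 23.6 * 100
%GRR = 18.4575

18.4575


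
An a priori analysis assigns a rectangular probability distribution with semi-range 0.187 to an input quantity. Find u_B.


u_B = half_width / sqrt(3)
u_B = 0.187 / 1.7320508
u_B = 0.1080

0.1080


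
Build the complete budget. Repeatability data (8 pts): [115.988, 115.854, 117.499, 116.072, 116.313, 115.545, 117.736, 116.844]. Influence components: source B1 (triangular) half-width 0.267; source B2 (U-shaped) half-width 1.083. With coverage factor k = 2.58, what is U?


mean = (115.988 + 115.854 + 117.499 + 116.072 + 116.313 + 115.545 + 117.736 + 116.844) / 8 = 116.481375
s = sqrt(sum((x - mean)^2)/(n-1)) = 0.79739718
u_A = s / sqrt(n) = 0.79739718 / sqrt(8) = 0.28192248
u_B1 = 0.267 / sqrt(6) = 0.10900229
u_B2 = 1.083 / sqrt(2) = 0.76579664
uc = sqrt(0.28192248^2 + 0.10900229^2 + 0.76579664^2) = 0.82328991
U = k * uc = 2.58 * 0.82328991
U = 2.1241

2.1241


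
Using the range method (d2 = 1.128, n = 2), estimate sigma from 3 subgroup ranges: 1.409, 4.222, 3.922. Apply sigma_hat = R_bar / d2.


R_bar = (1.409 + 4.222 + 3.922) / 3
R_bar = 9.553 / 3 = 3.1843333
sigma_hat = R_bar / d2 = 3.1843333 / 1.128 = 2.8230

2.8230


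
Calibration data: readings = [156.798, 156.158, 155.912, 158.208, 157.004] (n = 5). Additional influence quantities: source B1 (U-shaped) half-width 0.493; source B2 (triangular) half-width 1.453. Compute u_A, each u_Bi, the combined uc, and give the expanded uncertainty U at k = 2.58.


mean = (156.798 + 156.158 + 155.912 + 158.208 + 157.004) / 5 = 156.816
s = sqrt(sum((x - mean)^2)/(n-1)) = 0.89770708
u_A = s / sqrt(n) = 0.89770708 / sqrt(5) = 0.40146681
u_B1 = 0.493 / sqrt(2) = 0.34860364
u_B2 = 1.453 / sqrt(6) = 0.59318477
uc = sqrt(0.40146681^2 + 0.34860364^2 + 0.59318477^2) = 0.79659793
U = k * uc = 2.58 * 0.79659793
U = 2.0552

2.0552


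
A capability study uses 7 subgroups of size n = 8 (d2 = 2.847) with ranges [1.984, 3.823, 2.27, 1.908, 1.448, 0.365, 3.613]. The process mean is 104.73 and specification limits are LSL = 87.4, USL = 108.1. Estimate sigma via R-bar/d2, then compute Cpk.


R_bar = (1.984 + 3.823 + 2.27 + 1.908 + 1.448 + 0.365 + 3.613) / 7 = 2.2015714
sigma = R_bar / d2 = 2.2015714 / 2.847 = 0.77329519
Cp = (USL - LSL)/(6*sigma) = (108.1 - 87.4)/(6*0.77329519) = 4.4614
Cpu = (108.1 - 104.73)/(3*0.77329519) = 1.4527
Cpl = (104.73 - 87.4)/(3*0.77329519) = 7.4702
Cpk = min(Cpu, Cpl) = 1.4527

1.4527


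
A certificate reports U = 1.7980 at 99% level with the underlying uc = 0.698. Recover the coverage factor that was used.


k = U / uc
k = 1.7980 / 0.698
k = 2.576

2.576


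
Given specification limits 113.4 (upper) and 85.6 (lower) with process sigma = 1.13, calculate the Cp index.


Cp = (USL - LSL) / (6 * sigma)
= (113.4 - 85.6) / (6 * 1.13)
= 27.8000 / 6.7800
= 4.1003

4.1003


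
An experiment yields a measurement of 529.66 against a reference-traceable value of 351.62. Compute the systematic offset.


Systematic error = measured - true
= 529.66 - 351.62
= 178.0400

178.0400


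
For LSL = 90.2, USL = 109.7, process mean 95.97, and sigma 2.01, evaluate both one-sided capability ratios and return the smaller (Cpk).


Cpu = (USL - mean) / (3*sigma) = (109.7 - 95.97) / (3*2.01) = 2.2769
Cpl = (mean - LSL) / (3*sigma) = (95.97 - 90.2) / (3*2.01) = 0.9569
Cpk = min(Cpu, Cpl) = 0.9569

0.9569


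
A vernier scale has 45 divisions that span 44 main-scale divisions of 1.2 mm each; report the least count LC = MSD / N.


LC = MSD / n_div
= 1.2 / 45
= 0.0267

0.0267


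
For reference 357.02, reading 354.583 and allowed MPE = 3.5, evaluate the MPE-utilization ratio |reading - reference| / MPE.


e = indication - reference = 354.583 - 357.02 = -2.4370
|e| = 2.4370
ratio = |e| / MPE = 2.4370 / 3.5
ratio = 0.6963

0.6963


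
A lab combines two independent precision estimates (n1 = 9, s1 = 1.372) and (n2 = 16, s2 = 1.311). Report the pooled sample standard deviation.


s_p = sqrt(((n1-1)*s1^2 + (n2-1)*s2^2) / (n1+n2-2))
numerator = (9-1)*1.372^2 + (16-1)*1.311^2 = 15.059072 + 25.780815 = 40.839887
denominator = 9 + 16 - 2 = 23
s_p^2 = 40.839887 / 23 = 1.7756473
s_p = sqrt(1.7756473) = 1.3325

1.3325


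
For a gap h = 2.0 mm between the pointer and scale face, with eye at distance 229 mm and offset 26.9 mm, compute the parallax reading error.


error = h * offset / d
= 2.0 * 26.9 / 229
= 0.2349

0.2349


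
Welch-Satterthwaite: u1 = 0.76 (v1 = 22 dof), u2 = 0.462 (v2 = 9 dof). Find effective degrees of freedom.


uc = sqrt(u1^2 + u2^2) = sqrt(0.76^2 + 0.462^2) = 0.88940654
v_eff = uc^4 / (u1^4/v1 + u2^4/v2)
= 0.88940654^4 / (0.76^4/22 + 0.462^4/9)
= 0.6257506 / 0.020226663
v_eff = 30.9369

30.9369


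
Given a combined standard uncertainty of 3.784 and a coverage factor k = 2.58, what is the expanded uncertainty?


U = k * uc
U = 2.58 * 3.784
U = 9.7627

9.7627


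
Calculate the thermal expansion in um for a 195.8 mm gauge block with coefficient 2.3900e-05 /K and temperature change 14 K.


dL = L * alpha * dT
= 195.8 * 2.3900e-05 * 14
= 0.0655147 mm
dL_um = 0.0655147 * 1000 = 65.5147 um

65.5147


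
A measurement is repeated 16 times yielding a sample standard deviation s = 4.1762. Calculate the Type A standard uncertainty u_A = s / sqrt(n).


u_A = s / sqrt(n)
u_A = 4.1762 / sqrt(16)
u_A = 4.1762 / 4
u_A = 1.0440

1.0440


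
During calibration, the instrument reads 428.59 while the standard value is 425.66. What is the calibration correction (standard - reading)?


Correction = standard - reading
= 425.66 - 428.59
= -2.9300

-2.9300


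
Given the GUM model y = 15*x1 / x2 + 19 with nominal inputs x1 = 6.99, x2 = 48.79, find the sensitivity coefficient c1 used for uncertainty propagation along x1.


y = 15*x1 / x2 + 19
dy/dx1 = 15/x2
Evaluate at x2 = 48.79: c1 = 15 / 48.79
c1 = 0.3074

0.3074


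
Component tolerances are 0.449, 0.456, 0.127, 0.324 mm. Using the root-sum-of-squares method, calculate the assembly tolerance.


RSS = sqrt(0.449^2 + 0.456^2 + 0.127^2 + 0.324^2)
= sqrt(0.530642)
= 0.7285

0.7285
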